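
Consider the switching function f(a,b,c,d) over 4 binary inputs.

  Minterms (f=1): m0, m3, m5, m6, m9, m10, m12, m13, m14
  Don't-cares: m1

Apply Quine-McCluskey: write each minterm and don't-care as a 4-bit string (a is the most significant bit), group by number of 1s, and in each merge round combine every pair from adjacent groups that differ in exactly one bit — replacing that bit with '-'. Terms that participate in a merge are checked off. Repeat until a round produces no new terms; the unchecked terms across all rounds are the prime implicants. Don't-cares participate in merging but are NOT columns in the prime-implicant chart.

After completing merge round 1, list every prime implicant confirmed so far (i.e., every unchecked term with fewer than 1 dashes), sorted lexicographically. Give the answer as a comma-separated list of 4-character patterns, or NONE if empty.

Round 0: 0000✓ 0001✓ 0011✓ 0101✓ 0110✓ 1001✓ 1010✓ 1100✓ 1101✓ 1110✓
Round 1: -001✓ -101✓ -110 0-01✓ 00-1 000- 1-01✓ 1-10 11-0 110-
Round 2: --01
PIs = {--01, -110, 00-1, 000-, 1-10, 11-0, 110-}

NONE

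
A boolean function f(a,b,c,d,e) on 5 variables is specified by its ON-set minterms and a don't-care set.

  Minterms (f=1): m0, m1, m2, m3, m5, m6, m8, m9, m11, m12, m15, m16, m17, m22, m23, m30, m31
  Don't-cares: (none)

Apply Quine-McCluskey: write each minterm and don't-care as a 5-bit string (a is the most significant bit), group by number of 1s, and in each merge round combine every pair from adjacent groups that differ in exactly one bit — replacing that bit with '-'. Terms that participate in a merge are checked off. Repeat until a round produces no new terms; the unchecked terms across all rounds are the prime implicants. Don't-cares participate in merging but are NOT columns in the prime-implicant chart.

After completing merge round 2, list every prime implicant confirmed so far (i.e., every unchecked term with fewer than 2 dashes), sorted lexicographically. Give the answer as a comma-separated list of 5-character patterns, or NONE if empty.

Round 0: 00000✓ 00001✓ 00010✓ 00011✓ 00101✓ 00110✓ 01000✓ 01001✓ 01011✓ 01100✓ 01111✓ 10000✓ 10001✓ 10110✓ 10111✓ 11110✓ 11111✓
Round 1: -0000✓ -0001✓ -0110 -1111 0-000✓ 0-001✓ 0-011✓ 00-01 00-10 000-0✓ 000-1✓ 0000-✓ 0001-✓ 01-00 01-11 010-1✓ 0100-✓ 1-110✓ 1-111✓ 1000-✓ 1011-✓ 1111-✓
Round 2: -000- 0-0-1 0-00- 000-- 1-11-
PIs = {-000-, -0110, -1111, 0-0-1, 0-00-, 00-01, 00-10, 000--, 01-00, 01-11, 1-11-}

-0110, -1111, 00-01, 00-10, 01-00, 01-11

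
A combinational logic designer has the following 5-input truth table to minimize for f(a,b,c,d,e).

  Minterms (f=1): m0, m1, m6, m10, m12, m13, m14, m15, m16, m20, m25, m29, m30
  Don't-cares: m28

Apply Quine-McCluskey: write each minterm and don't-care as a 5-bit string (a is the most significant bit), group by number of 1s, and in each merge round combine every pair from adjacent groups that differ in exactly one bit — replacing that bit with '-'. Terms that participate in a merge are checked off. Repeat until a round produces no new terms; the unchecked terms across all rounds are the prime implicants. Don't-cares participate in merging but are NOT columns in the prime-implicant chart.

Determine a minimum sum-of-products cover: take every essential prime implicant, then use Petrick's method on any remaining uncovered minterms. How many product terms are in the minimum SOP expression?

Round 0: 00000✓ 00001✓ 00110✓ 01010✓ 01100✓ 01101✓ 01110✓ 01111✓ 10000✓ 10100✓ 11001✓ 11100✓ 11101✓ 11110✓
Round 1: -0000 -1100✓ -1101✓ -1110✓ 0-110 0000- 01-10 011-0✓ 011-1✓ 0110-✓ 0111-✓ 1-100 10-00 11-01 111-0✓ 1110-✓
Round 2: -11-0 -110- 011--
PIs = {-0000, -11-0, -110-, 0-110, 0000-, 01-10, 011--, 1-100, 10-00, 11-01}
Coverage chart:
  m0: -0000,0000-
  m1: 0000- ←essential
  m6: 0-110 ←essential
  m10: 01-10 ←essential
  m12: -11-0,-110-,011--
  m13: -110-,011--
  m14: -11-0,0-110,01-10,011--
  m15: 011-- ←essential
  m16: -0000,10-00
  m20: 1-100,10-00
  m25: 11-01 ←essential
  m29: -110-,11-01
  m30: -11-0 ←essential
Essential: -11-0, 0-110, 0000-, 01-10, 011--, 11-01
Petrick residual → 10-00
Min cover (7 terms): bce' + a'cde' + a'b'c'd' + a'bde' + a'bc + ab'd'e' + abd'e

7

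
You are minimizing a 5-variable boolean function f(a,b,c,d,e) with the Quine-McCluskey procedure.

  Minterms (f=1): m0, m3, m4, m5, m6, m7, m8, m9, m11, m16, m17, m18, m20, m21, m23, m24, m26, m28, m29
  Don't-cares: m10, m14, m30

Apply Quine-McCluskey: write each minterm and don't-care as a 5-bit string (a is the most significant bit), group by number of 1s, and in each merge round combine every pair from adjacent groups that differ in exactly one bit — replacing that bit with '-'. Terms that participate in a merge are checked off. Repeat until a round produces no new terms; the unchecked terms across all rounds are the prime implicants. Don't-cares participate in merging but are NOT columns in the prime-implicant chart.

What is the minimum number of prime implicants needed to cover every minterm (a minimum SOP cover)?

size-2^0 implicants → 00000(✓)  00011(✓)  00100(✓)  00101(✓)  00110(✓)  00111(✓)  01000(✓)  01001(✓)  01010(✓)  01011(✓)  01110(✓)  10000(✓)  10001(✓)  10010(✓)  10100(✓)  10101(✓)  10111(✓)  11000(✓)  11010(✓)  11100(✓)  11101(✓)  11110(✓)
size-2^1 implicants → -0000(✓)  -0100(✓)  -0101(✓)  -0111(✓)  -1000(✓)  -1010(✓)  -1110(✓)  0-000(✓)  0-011  0-110  00-00(✓)  00-11  001-0(✓)  001-1(✓)  0010-(✓)  0011-(✓)  01-10(✓)  010-0(✓)  010-1(✓)  0100-(✓)  0101-(✓)  1-000(✓)  1-010(✓)  1-100(✓)  1-101(✓)  10-00(✓)  10-01(✓)  100-0(✓)  1000-(✓)  101-1(✓)  1010-(✓)  11-00(✓)  11-10(✓)  110-0(✓)  111-0(✓)  1110-(✓)
size-2^2 implicants → --000  -0-00  -01-1  -010-  -1-10  -10-0  001--  010--  1--00  1-0-0  1-10-  10-0-  11--0
Unchecked terms (primes): --000, -0-00, -01-1, -010-, -1-10, -10-0, 0-011, 0-110, 00-11, 001--, 010--, 1--00, 1-0-0, 1-10-, 10-0-, 11--0
Minterm coverage:
  m0 ⊆ --000,-0-00
  m3 ⊆ 0-011,00-11
  m4 ⊆ -0-00,-010-,001--
  m5 ⊆ -01-1,-010-,001--
  m6 ⊆ 0-110,001--
  m7 ⊆ -01-1,00-11,001--
  m8 ⊆ --000,-10-0,010--
  m9 ⊆ 010-- [E]
  m11 ⊆ 0-011,010--
  m16 ⊆ --000,-0-00,1--00,1-0-0,10-0-
  m17 ⊆ 10-0- [E]
  m18 ⊆ 1-0-0 [E]
  m20 ⊆ -0-00,-010-,1--00,1-10-,10-0-
  m21 ⊆ -01-1,-010-,1-10-,10-0-
  m23 ⊆ -01-1 [E]
  m24 ⊆ --000,-10-0,1--00,1-0-0,11--0
  m26 ⊆ -1-10,-10-0,1-0-0,11--0
  m28 ⊆ 1--00,1-10-,11--0
  m29 ⊆ 1-10- [E]
E = {-01-1, 010--, 1-0-0, 1-10-, 10-0-}
Petrick residual → --000, 0-011, 001--
Cover = c'd'e' + b'ce + a'c'de + a'b'c + a'bc' + ac'e' + acd' + ab'd'  |cover|=8

8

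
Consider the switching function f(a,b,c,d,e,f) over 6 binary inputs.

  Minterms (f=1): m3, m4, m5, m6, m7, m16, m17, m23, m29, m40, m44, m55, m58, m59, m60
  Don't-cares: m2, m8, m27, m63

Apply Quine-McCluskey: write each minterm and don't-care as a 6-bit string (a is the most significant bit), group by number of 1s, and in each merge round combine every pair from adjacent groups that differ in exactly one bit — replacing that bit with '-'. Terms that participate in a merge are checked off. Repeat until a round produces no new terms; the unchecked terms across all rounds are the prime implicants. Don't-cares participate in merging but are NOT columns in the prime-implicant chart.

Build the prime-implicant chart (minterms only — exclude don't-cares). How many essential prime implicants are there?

[col 0] 000010*, 000011*, 000100*, 000101*, 000110*, 000111*, 001000*, 010000*, 010001*, 010111*, 011011*, 011101, 101000*, 101100*, 110111*, 111010*, 111011*, 111100*, 111111*
[col 1] -01000, -10111, -11011, 0-0111, 000-10*, 000-11*, 00001-*, 0001-0*, 0001-1*, 00010-*, 00011-*, 01000-, 1-1100, 101-00, 11-111, 111-11, 11101-
[col 2] 000-1-, 0001--
Prime implicants: -01000, -10111, -11011, 0-0111, 000-1-, 0001--, 01000-, 011101, 1-1100, 101-00, 11-111, 111-11, 11101-
PI chart (minterm → PIs covering it):
  3 | 000-1-  (sole → essential)
  4 | 0001--  (sole → essential)
  5 | 0001--  (sole → essential)
  6 | 000-1-,0001--
  7 | 0-0111,000-1-,0001--
  16 | 01000-  (sole → essential)
  17 | 01000-  (sole → essential)
  23 | -10111,0-0111
  29 | 011101  (sole → essential)
  40 | -01000,101-00
  44 | 1-1100,101-00
  55 | -10111,11-111
  58 | 11101-  (sole → essential)
  59 | -11011,111-11,11101-
  60 | 1-1100  (sole → essential)
Essential prime implicants: 000-1-, 0001--, 01000-, 011101, 1-1100, 11101-

6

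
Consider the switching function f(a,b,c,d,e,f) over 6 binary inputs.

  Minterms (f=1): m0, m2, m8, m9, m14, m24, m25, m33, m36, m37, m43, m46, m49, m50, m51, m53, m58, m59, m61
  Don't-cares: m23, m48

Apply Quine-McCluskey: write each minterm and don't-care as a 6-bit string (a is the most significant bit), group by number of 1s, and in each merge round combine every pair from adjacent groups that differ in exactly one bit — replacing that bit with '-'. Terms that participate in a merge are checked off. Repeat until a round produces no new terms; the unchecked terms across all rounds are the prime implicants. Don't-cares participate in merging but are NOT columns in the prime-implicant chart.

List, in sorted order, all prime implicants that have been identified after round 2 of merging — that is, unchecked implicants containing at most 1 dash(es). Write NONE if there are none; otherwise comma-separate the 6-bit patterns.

-01110, 00-000, 0000-0, 010111, 1-1011, 10010-, 11-101

Round 0: 000000✓ 000010✓ 001000✓ 001001✓ 001110✓ 010111 011000✓ 011001✓ 100001✓ 100100✓ 100101✓ 101011✓ 101110✓ 110000✓ 110001✓ 110010✓ 110011✓ 110101✓ 111010✓ 111011✓ 111101✓
Round 1: -01110 0-1000✓ 0-1001✓ 00-000 0000-0 00100-✓ 01100-✓ 1-0001✓ 1-0101✓ 1-1011 100-01✓ 10010- 11-010✓ 11-011✓ 11-101 110-01✓ 1100-0✓ 1100-1✓ 11000-✓ 11001-✓ 11101-✓
Round 2: 0-100- 1-0-01 11-01- 1100--
PIs = {-01110, 0-100-, 00-000, 0000-0, 010111, 1-0-01, 1-1011, 10010-, 11-01-, 11-101, 1100--}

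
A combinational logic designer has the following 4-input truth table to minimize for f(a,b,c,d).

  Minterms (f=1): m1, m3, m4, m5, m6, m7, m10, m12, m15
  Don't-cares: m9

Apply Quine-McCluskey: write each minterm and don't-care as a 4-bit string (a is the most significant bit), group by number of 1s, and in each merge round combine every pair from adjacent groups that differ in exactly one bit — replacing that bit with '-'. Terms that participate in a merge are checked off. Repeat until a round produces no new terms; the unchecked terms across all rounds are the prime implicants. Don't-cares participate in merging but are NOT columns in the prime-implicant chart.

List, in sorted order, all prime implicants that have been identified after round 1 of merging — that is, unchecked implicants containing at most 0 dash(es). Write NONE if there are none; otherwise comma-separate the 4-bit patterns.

Round 0: 0001✓ 0011✓ 0100✓ 0101✓ 0110✓ 0111✓ 1001✓ 1010 1100✓ 1111✓
Round 1: -001 -100 -111 0-01✓ 0-11✓ 00-1✓ 01-0✓ 01-1✓ 010-✓ 011-✓
Round 2: 0--1 01--
PIs = {-001, -100, -111, 0--1, 01--, 1010}

1010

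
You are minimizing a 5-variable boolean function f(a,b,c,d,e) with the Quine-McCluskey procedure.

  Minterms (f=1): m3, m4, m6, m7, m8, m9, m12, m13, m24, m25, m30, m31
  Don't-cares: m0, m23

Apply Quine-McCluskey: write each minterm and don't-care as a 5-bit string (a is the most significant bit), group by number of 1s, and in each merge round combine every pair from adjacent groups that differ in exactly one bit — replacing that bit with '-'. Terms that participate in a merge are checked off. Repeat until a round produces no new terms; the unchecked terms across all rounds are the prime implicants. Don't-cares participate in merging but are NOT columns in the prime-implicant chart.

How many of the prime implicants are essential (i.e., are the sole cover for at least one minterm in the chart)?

size-2^0 implicants → 00000(✓)  00011(✓)  00100(✓)  00110(✓)  00111(✓)  01000(✓)  01001(✓)  01100(✓)  01101(✓)  10111(✓)  11000(✓)  11001(✓)  11110(✓)  11111(✓)
size-2^1 implicants → -0111  -1000(✓)  -1001(✓)  0-000(✓)  0-100(✓)  00-00(✓)  00-11  001-0  0011-  01-00(✓)  01-01(✓)  0100-(✓)  0110-(✓)  1-111  1100-(✓)  1111-
size-2^2 implicants → -100-  0--00  01-0-
Unchecked terms (primes): -0111, -100-, 0--00, 00-11, 001-0, 0011-, 01-0-, 1-111, 1111-
Minterm coverage:
  m3 ⊆ 00-11 [E]
  m4 ⊆ 0--00,001-0
  m6 ⊆ 001-0,0011-
  m7 ⊆ -0111,00-11,0011-
  m8 ⊆ -100-,0--00,01-0-
  m9 ⊆ -100-,01-0-
  m12 ⊆ 0--00,01-0-
  m13 ⊆ 01-0- [E]
  m24 ⊆ -100- [E]
  m25 ⊆ -100- [E]
  m30 ⊆ 1111- [E]
  m31 ⊆ 1-111,1111-
E = {-100-, 00-11, 01-0-, 1111-}

4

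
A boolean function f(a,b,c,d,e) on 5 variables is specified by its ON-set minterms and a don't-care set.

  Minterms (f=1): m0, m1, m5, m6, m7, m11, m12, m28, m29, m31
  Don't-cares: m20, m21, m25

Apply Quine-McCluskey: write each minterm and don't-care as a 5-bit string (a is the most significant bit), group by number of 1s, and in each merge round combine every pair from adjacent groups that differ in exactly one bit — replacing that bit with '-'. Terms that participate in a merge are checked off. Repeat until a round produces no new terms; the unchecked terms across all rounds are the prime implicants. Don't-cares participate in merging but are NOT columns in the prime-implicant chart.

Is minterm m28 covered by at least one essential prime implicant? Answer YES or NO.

YES

[col 0] 00000*, 00001*, 00101*, 00110*, 00111*, 01011, 01100*, 10100*, 10101*, 11001*, 11100*, 11101*, 11111*
[col 1] -0101, -1100, 00-01, 0000-, 001-1, 0011-, 1-100*, 1-101*, 1010-*, 11-01, 111-1, 1110-*
[col 2] 1-10-
Prime implicants: -0101, -1100, 00-01, 0000-, 001-1, 0011-, 01011, 1-10-, 11-01, 111-1
PI chart (minterm → PIs covering it):
  0 | 0000-  (sole → essential)
  1 | 00-01,0000-
  5 | -0101,00-01,001-1
  6 | 0011-  (sole → essential)
  7 | 001-1,0011-
  11 | 01011  (sole → essential)
  12 | -1100  (sole → essential)
  28 | -1100,1-10-
  29 | 1-10-,11-01,111-1
  31 | 111-1  (sole → essential)
Essential prime implicants: -1100, 0000-, 0011-, 01011, 111-1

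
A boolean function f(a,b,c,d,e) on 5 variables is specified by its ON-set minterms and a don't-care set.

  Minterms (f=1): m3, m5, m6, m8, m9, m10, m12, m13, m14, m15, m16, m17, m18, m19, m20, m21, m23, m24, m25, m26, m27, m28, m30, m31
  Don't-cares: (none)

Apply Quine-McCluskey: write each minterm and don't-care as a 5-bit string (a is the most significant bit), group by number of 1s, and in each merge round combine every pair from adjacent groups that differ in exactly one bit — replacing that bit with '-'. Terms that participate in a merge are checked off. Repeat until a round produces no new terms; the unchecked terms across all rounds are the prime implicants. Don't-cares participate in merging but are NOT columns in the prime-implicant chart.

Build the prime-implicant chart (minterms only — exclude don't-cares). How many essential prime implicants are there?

4

Round 0: 00011✓ 00101✓ 00110✓ 01000✓ 01001✓ 01010✓ 01100✓ 01101✓ 01110✓ 01111✓ 10000✓ 10001✓ 10010✓ 10011✓ 10100✓ 10101✓ 10111✓ 11000✓ 11001✓ 11010✓ 11011✓ 11100✓ 11110✓ 11111✓
Round 1: -0011 -0101 -1000✓ -1001✓ -1010✓ -1100✓ -1110✓ -1111✓ 0-101 0-110 01-00✓ 01-01✓ 01-10✓ 010-0✓ 0100-✓ 011-0✓ 011-1✓ 0110-✓ 0111-✓ 1-000✓ 1-001✓ 1-010✓ 1-011✓ 1-100✓ 1-111✓ 10-00✓ 10-01✓ 10-11✓ 100-0✓ 100-1✓ 1000-✓ 1001-✓ 101-1✓ 1010-✓ 11-00✓ 11-10✓ 11-11✓ 110-0✓ 110-1✓ 1100-✓ 1101-✓ 111-0✓ 1111-✓
Round 2: -1-00✓ -1-10✓ -10-0✓ -100- -11-0✓ -111- 01--0✓ 01-0- 011-- 1--00 1--11 1-0-0✓ 1-0-1✓ 1-00-✓ 1-01-✓ 10--1 10-0- 100--✓ 11--0✓ 11-1- 110--✓
Round 3: -1--0 1-0--
PIs = {-0011, -0101, -1--0, -100-, -111-, 0-101, 0-110, 01-0-, 011--, 1--00, 1--11, 1-0--, 10--1, 10-0-, 11-1-}
Coverage chart:
  m3: -0011 ←essential
  m5: -0101,0-101
  m6: 0-110 ←essential
  m8: -1--0,-100-,01-0-
  m9: -100-,01-0-
  m10: -1--0 ←essential
  m12: -1--0,01-0-,011--
  m13: 0-101,01-0-,011--
  m14: -1--0,-111-,0-110,011--
  m15: -111-,011--
  m16: 1--00,1-0--,10-0-
  m17: 1-0--,10--1,10-0-
  m18: 1-0-- ←essential
  m19: -0011,1--11,1-0--,10--1
  m20: 1--00,10-0-
  m21: -0101,10--1,10-0-
  m23: 1--11,10--1
  m24: -1--0,-100-,1--00,1-0--
  m25: -100-,1-0--
  m26: -1--0,1-0--,11-1-
  m27: 1--11,1-0--,11-1-
  m28: -1--0,1--00
  m30: -1--0,-111-,11-1-
  m31: -111-,1--11,11-1-
Essential: -0011, -1--0, 0-110, 1-0--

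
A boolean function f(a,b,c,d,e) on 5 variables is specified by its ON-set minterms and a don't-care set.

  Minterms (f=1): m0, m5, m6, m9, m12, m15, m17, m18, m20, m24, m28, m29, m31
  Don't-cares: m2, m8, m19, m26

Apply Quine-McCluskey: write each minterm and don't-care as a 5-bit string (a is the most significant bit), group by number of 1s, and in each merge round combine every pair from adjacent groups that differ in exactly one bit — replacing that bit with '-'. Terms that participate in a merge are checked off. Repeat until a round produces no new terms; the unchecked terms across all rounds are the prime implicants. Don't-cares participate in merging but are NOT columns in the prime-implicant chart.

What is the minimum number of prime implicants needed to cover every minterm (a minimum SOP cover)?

10

Round 0: 00000✓ 00010✓ 00101 00110✓ 01000✓ 01001✓ 01100✓ 01111✓ 10001✓ 10010✓ 10011✓ 10100✓ 11000✓ 11010✓ 11100✓ 11101✓ 11111✓
Round 1: -0010 -1000✓ -1100✓ -1111 0-000 00-10 000-0 01-00✓ 0100- 1-010 1-100 100-1 1001- 11-00✓ 110-0 111-1 1110-
Round 2: -1-00
PIs = {-0010, -1-00, -1111, 0-000, 00-10, 000-0, 00101, 0100-, 1-010, 1-100, 100-1, 1001-, 110-0, 111-1, 1110-}
Coverage chart:
  m0: 0-000,000-0
  m5: 00101 ←essential
  m6: 00-10 ←essential
  m9: 0100- ←essential
  m12: -1-00 ←essential
  m15: -1111 ←essential
  m17: 100-1 ←essential
  m18: -0010,1-010,1001-
  m20: 1-100 ←essential
  m24: -1-00,110-0
  m28: -1-00,1-100,1110-
  m29: 111-1,1110-
  m31: -1111,111-1
Essential: -1-00, -1111, 00-10, 00101, 0100-, 1-100, 100-1
Petrick residual → -0010, 0-000, 111-1
Min cover (10 terms): b'c'de' + bd'e' + bcde + a'c'd'e' + a'b'de' + a'b'cd'e + a'bc'd' + acd'e' + ab'c'e + abce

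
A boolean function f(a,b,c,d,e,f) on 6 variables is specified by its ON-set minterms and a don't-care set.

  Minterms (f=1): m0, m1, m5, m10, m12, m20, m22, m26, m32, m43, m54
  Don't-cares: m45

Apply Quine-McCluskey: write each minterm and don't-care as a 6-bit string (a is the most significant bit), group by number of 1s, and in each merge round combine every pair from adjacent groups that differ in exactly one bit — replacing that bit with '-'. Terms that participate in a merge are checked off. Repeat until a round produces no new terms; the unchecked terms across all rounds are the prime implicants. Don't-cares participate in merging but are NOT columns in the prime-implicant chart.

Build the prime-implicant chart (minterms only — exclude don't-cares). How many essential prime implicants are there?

Round 0: 000000✓ 000001✓ 000101✓ 001010✓ 001100 010100✓ 010110✓ 011010✓ 100000✓ 101011 101101 110110✓
Round 1: -00000 -10110 0-1010 000-01 00000- 0101-0
PIs = {-00000, -10110, 0-1010, 000-01, 00000-, 001100, 0101-0, 101011, 101101}
Coverage chart:
  m0: -00000,00000-
  m1: 000-01,00000-
  m5: 000-01 ←essential
  m10: 0-1010 ←essential
  m12: 001100 ←essential
  m20: 0101-0 ←essential
  m22: -10110,0101-0
  m26: 0-1010 ←essential
  m32: -00000 ←essential
  m43: 101011 ←essential
  m54: -10110 ←essential
Essential: -00000, -10110, 0-1010, 000-01, 001100, 0101-0, 101011

7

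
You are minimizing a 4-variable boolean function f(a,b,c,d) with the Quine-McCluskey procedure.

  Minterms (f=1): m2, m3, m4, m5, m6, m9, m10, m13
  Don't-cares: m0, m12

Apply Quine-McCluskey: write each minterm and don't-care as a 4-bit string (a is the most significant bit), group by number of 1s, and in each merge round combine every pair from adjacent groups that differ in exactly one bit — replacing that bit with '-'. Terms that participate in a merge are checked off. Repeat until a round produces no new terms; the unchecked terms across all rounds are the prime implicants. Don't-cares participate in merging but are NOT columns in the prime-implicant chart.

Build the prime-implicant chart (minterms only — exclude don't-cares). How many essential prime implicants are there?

size-2^0 implicants → 0000(✓)  0010(✓)  0011(✓)  0100(✓)  0101(✓)  0110(✓)  1001(✓)  1010(✓)  1100(✓)  1101(✓)
size-2^1 implicants → -010  -100(✓)  -101(✓)  0-00(✓)  0-10(✓)  00-0(✓)  001-  01-0(✓)  010-(✓)  1-01  110-(✓)
size-2^2 implicants → -10-  0--0
Unchecked terms (primes): -010, -10-, 0--0, 001-, 1-01
Minterm coverage:
  m2 ⊆ -010,0--0,001-
  m3 ⊆ 001- [E]
  m4 ⊆ -10-,0--0
  m5 ⊆ -10- [E]
  m6 ⊆ 0--0 [E]
  m9 ⊆ 1-01 [E]
  m10 ⊆ -010 [E]
  m13 ⊆ -10-,1-01
E = {-010, -10-, 0--0, 001-, 1-01}

5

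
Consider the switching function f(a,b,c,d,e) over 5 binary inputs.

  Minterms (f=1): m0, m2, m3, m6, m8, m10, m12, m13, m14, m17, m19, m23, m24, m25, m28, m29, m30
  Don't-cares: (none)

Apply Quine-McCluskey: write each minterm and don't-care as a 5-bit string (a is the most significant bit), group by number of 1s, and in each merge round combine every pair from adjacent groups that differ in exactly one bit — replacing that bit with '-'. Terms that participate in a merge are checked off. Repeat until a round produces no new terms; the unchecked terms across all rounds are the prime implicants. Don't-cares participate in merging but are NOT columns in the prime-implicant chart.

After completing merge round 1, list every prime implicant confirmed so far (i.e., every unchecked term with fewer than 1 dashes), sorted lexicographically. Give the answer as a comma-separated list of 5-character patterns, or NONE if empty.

[col 0] 00000*, 00010*, 00011*, 00110*, 01000*, 01010*, 01100*, 01101*, 01110*, 10001*, 10011*, 10111*, 11000*, 11001*, 11100*, 11101*, 11110*
[col 1] -0011, -1000*, -1100*, -1101*, -1110*, 0-000*, 0-010*, 0-110*, 00-10*, 000-0*, 0001-, 01-00*, 01-10*, 010-0*, 011-0*, 0110-*, 1-001, 10-11, 100-1, 11-00*, 11-01*, 1100-*, 111-0*, 1110-*
[col 2] -1-00, -11-0, -110-, 0--10, 0-0-0, 01--0, 11-0-
Prime implicants: -0011, -1-00, -11-0, -110-, 0--10, 0-0-0, 0001-, 01--0, 1-001, 10-11, 100-1, 11-0-

NONE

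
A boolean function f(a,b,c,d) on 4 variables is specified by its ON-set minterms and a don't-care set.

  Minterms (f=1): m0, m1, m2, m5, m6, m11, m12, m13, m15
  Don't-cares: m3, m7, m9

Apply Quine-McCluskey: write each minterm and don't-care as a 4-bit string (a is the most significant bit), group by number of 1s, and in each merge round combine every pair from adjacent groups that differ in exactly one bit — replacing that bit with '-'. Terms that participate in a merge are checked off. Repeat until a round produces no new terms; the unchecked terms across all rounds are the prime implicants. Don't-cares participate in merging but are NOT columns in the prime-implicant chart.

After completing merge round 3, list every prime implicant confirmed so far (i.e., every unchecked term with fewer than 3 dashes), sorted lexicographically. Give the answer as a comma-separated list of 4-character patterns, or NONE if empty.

0-1-, 00--, 110-

Round 0: 0000✓ 0001✓ 0010✓ 0011✓ 0101✓ 0110✓ 0111✓ 1001✓ 1011✓ 1100✓ 1101✓ 1111✓
Round 1: -001✓ -011✓ -101✓ -111✓ 0-01✓ 0-10✓ 0-11✓ 00-0✓ 00-1✓ 000-✓ 001-✓ 01-1✓ 011-✓ 1-01✓ 1-11✓ 10-1✓ 11-1✓ 110-
Round 2: --01✓ --11✓ -0-1✓ -1-1✓ 0--1✓ 0-1- 00-- 1--1✓
Round 3: ---1
PIs = {---1, 0-1-, 00--, 110-}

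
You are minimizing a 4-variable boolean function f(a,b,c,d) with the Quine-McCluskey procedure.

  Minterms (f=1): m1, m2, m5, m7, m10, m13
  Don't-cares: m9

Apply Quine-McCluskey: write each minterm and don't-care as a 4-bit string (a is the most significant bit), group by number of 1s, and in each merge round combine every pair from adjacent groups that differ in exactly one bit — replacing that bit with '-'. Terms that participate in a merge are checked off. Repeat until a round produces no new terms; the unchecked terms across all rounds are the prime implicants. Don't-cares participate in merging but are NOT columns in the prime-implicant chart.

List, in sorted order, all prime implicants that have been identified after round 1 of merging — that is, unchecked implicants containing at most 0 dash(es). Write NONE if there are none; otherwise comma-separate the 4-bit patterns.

NONE

Round 0: 0001✓ 0010✓ 0101✓ 0111✓ 1001✓ 1010✓ 1101✓
Round 1: -001✓ -010 -101✓ 0-01✓ 01-1 1-01✓
Round 2: --01
PIs = {--01, -010, 01-1}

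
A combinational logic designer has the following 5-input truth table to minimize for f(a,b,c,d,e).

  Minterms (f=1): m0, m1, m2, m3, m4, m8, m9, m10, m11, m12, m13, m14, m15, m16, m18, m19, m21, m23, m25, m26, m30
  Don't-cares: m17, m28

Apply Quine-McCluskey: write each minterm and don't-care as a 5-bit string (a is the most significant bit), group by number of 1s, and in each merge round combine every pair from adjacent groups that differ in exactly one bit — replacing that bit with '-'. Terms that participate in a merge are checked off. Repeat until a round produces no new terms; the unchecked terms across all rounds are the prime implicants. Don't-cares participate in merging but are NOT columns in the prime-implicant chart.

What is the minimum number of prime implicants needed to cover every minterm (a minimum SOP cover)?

6

size-2^0 implicants → 00000(✓)  00001(✓)  00010(✓)  00011(✓)  00100(✓)  01000(✓)  01001(✓)  01010(✓)  01011(✓)  01100(✓)  01101(✓)  01110(✓)  01111(✓)  10000(✓)  10001(✓)  10010(✓)  10011(✓)  10101(✓)  10111(✓)  11001(✓)  11010(✓)  11100(✓)  11110(✓)
size-2^1 implicants → -0000(✓)  -0001(✓)  -0010(✓)  -0011(✓)  -1001(✓)  -1010(✓)  -1100(✓)  -1110(✓)  0-000(✓)  0-001(✓)  0-010(✓)  0-011(✓)  0-100(✓)  00-00(✓)  000-0(✓)  000-1(✓)  0000-(✓)  0001-(✓)  01-00(✓)  01-01(✓)  01-10(✓)  01-11(✓)  010-0(✓)  010-1(✓)  0100-(✓)  0101-(✓)  011-0(✓)  011-1(✓)  0110-(✓)  0111-(✓)  1-001(✓)  1-010(✓)  10-01(✓)  10-11(✓)  100-0(✓)  100-1(✓)  1000-(✓)  1001-(✓)  101-1(✓)  11-10(✓)  111-0(✓)
size-2^2 implicants → --001  --010  -00-0(✓)  -00-1(✓)  -000-(✓)  -001-(✓)  -1-10  -11-0  0--00  0-0-0(✓)  0-0-1(✓)  0-00-(✓)  0-01-(✓)  000--(✓)  01--0(✓)  01--1(✓)  01-0-(✓)  01-1-(✓)  010--(✓)  011--(✓)  10--1  100--(✓)
size-2^3 implicants → -00--  0-0--  01---
Unchecked terms (primes): --001, --010, -00--, -1-10, -11-0, 0--00, 0-0--, 01---, 10--1
Minterm coverage:
  m0 ⊆ -00--,0--00,0-0--
  m1 ⊆ --001,-00--,0-0--
  m2 ⊆ --010,-00--,0-0--
  m3 ⊆ -00--,0-0--
  m4 ⊆ 0--00 [E]
  m8 ⊆ 0--00,0-0--,01---
  m9 ⊆ --001,0-0--,01---
  m10 ⊆ --010,-1-10,0-0--,01---
  m11 ⊆ 0-0--,01---
  m12 ⊆ -11-0,0--00,01---
  m13 ⊆ 01--- [E]
  m14 ⊆ -1-10,-11-0,01---
  m15 ⊆ 01--- [E]
  m16 ⊆ -00-- [E]
  m18 ⊆ --010,-00--
  m19 ⊆ -00--,10--1
  m21 ⊆ 10--1 [E]
  m23 ⊆ 10--1 [E]
  m25 ⊆ --001 [E]
  m26 ⊆ --010,-1-10
  m30 ⊆ -1-10,-11-0
E = {--001, -00--, 0--00, 01---, 10--1}
Petrick residual → -1-10
Cover = c'd'e + b'c' + bde' + a'd'e' + a'b + ab'e  |cover|=6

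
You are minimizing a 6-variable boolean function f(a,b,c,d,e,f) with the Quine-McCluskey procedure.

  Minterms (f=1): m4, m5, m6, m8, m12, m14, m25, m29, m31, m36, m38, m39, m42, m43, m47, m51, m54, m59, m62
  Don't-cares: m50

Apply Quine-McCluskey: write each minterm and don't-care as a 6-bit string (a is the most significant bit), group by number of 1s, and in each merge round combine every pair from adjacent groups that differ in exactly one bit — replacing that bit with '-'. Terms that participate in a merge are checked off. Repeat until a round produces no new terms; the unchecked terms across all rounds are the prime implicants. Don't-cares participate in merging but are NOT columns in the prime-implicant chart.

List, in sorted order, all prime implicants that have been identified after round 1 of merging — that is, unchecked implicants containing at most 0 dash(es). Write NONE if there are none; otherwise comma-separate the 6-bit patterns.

NONE

size-2^0 implicants → 000100(✓)  000101(✓)  000110(✓)  001000(✓)  001100(✓)  001110(✓)  011001(✓)  011101(✓)  011111(✓)  100100(✓)  100110(✓)  100111(✓)  101010(✓)  101011(✓)  101111(✓)  110010(✓)  110011(✓)  110110(✓)  111011(✓)  111110(✓)
size-2^1 implicants → -00100(✓)  -00110(✓)  00-100(✓)  00-110(✓)  0001-0(✓)  00010-  001-00  0011-0(✓)  011-01  0111-1  1-0110  1-1011  10-111  1001-0(✓)  10011-  101-11  10101-  11-011  11-110  110-10  11001-
size-2^2 implicants → -001-0  00-1-0
Unchecked terms (primes): -001-0, 00-1-0, 00010-, 001-00, 011-01, 0111-1, 1-0110, 1-1011, 10-111, 10011-, 101-11, 10101-, 11-011, 11-110, 110-10, 11001-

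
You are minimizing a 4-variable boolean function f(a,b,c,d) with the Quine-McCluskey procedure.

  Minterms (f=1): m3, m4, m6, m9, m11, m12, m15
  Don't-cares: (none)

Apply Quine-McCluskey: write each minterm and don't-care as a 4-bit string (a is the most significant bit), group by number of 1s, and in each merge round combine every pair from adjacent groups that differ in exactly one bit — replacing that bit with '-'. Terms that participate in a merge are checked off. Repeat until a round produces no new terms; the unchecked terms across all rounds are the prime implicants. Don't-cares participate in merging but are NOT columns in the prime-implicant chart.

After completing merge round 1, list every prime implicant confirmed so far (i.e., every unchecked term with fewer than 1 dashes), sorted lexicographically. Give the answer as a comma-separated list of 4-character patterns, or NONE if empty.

[col 0] 0011*, 0100*, 0110*, 1001*, 1011*, 1100*, 1111*
[col 1] -011, -100, 01-0, 1-11, 10-1
Prime implicants: -011, -100, 01-0, 1-11, 10-1

NONE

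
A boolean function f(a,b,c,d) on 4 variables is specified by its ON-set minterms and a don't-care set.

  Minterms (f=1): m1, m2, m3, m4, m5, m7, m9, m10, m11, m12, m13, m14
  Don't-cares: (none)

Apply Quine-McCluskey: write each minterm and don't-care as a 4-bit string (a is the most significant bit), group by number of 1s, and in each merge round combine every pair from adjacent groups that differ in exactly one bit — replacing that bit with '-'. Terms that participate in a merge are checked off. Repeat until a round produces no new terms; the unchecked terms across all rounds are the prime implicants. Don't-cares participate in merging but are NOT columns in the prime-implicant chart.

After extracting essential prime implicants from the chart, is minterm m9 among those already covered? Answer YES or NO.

size-2^0 implicants → 0001(✓)  0010(✓)  0011(✓)  0100(✓)  0101(✓)  0111(✓)  1001(✓)  1010(✓)  1011(✓)  1100(✓)  1101(✓)  1110(✓)
size-2^1 implicants → -001(✓)  -010(✓)  -011(✓)  -100(✓)  -101(✓)  0-01(✓)  0-11(✓)  00-1(✓)  001-(✓)  01-1(✓)  010-(✓)  1-01(✓)  1-10  10-1(✓)  101-(✓)  11-0  110-(✓)
size-2^2 implicants → --01  -0-1  -01-  -10-  0--1
Unchecked terms (primes): --01, -0-1, -01-, -10-, 0--1, 1-10, 11-0
Minterm coverage:
  m1 ⊆ --01,-0-1,0--1
  m2 ⊆ -01- [E]
  m3 ⊆ -0-1,-01-,0--1
  m4 ⊆ -10- [E]
  m5 ⊆ --01,-10-,0--1
  m7 ⊆ 0--1 [E]
  m9 ⊆ --01,-0-1
  m10 ⊆ -01-,1-10
  m11 ⊆ -0-1,-01-
  m12 ⊆ -10-,11-0
  m13 ⊆ --01,-10-
  m14 ⊆ 1-10,11-0
E = {-01-, -10-, 0--1}

NO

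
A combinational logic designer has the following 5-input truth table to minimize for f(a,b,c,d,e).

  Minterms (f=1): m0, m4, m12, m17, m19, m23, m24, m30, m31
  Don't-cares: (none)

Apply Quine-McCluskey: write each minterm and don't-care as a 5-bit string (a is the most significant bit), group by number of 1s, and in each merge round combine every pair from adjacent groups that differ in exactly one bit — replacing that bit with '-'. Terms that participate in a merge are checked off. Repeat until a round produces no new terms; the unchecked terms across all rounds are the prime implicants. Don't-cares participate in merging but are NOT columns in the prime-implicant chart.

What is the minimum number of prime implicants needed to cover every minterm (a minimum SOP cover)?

[col 0] 00000*, 00100*, 01100*, 10001*, 10011*, 10111*, 11000, 11110*, 11111*
[col 1] 0-100, 00-00, 1-111, 10-11, 100-1, 1111-
Prime implicants: 0-100, 00-00, 1-111, 10-11, 100-1, 11000, 1111-
PI chart (minterm → PIs covering it):
  0 | 00-00  (sole → essential)
  4 | 0-100,00-00
  12 | 0-100  (sole → essential)
  17 | 100-1  (sole → essential)
  19 | 10-11,100-1
  23 | 1-111,10-11
  24 | 11000  (sole → essential)
  30 | 1111-  (sole → essential)
  31 | 1-111,1111-
Essential prime implicants: 0-100, 00-00, 100-1, 11000, 1111-
Petrick residual → 1-111
Minimum SOP uses 6 PIs: a'cd'e' + a'b'd'e' + acde + ab'c'e + abc'd'e' + abcd

6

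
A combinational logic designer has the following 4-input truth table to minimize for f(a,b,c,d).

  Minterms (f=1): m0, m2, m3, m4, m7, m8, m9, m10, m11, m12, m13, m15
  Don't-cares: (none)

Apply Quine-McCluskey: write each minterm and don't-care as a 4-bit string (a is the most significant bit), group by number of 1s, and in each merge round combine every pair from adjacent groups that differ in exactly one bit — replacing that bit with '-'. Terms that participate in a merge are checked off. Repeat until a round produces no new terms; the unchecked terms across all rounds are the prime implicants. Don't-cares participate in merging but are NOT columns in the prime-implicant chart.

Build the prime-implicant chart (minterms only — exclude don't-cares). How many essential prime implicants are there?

2

Round 0: 0000✓ 0010✓ 0011✓ 0100✓ 0111✓ 1000✓ 1001✓ 1010✓ 1011✓ 1100✓ 1101✓ 1111✓
Round 1: -000✓ -010✓ -011✓ -100✓ -111✓ 0-00✓ 0-11✓ 00-0✓ 001-✓ 1-00✓ 1-01✓ 1-11✓ 10-0✓ 10-1✓ 100-✓ 101-✓ 11-1✓ 110-✓
Round 2: --00 --11 -0-0 -01- 1--1 1-0- 10--
PIs = {--00, --11, -0-0, -01-, 1--1, 1-0-, 10--}
Coverage chart:
  m0: --00,-0-0
  m2: -0-0,-01-
  m3: --11,-01-
  m4: --00 ←essential
  m7: --11 ←essential
  m8: --00,-0-0,1-0-,10--
  m9: 1--1,1-0-,10--
  m10: -0-0,-01-,10--
  m11: --11,-01-,1--1,10--
  m12: --00,1-0-
  m13: 1--1,1-0-
  m15: --11,1--1
Essential: --00, --11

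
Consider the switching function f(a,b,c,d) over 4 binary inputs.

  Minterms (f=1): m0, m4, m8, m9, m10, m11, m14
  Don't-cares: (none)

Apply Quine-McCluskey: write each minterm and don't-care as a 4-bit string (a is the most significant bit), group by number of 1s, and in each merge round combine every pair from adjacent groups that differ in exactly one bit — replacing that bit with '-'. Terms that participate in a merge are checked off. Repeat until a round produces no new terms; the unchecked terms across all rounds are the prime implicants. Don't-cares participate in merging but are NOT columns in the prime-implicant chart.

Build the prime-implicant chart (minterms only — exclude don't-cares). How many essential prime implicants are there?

size-2^0 implicants → 0000(✓)  0100(✓)  1000(✓)  1001(✓)  1010(✓)  1011(✓)  1110(✓)
size-2^1 implicants → -000  0-00  1-10  10-0(✓)  10-1(✓)  100-(✓)  101-(✓)
size-2^2 implicants → 10--
Unchecked terms (primes): -000, 0-00, 1-10, 10--
Minterm coverage:
  m0 ⊆ -000,0-00
  m4 ⊆ 0-00 [E]
  m8 ⊆ -000,10--
  m9 ⊆ 10-- [E]
  m10 ⊆ 1-10,10--
  m11 ⊆ 10-- [E]
  m14 ⊆ 1-10 [E]
E = {0-00, 1-10, 10--}

3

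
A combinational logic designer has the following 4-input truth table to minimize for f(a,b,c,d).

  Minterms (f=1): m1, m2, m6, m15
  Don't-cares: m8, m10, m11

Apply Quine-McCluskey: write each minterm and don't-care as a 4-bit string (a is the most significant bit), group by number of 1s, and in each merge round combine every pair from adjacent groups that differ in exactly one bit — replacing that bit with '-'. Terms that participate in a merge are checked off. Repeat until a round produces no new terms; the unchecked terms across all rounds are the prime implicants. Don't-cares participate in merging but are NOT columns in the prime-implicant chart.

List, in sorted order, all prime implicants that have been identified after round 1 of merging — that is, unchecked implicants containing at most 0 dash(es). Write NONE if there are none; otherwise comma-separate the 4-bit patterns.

0001

[col 0] 0001, 0010*, 0110*, 1000*, 1010*, 1011*, 1111*
[col 1] -010, 0-10, 1-11, 10-0, 101-
Prime implicants: -010, 0-10, 0001, 1-11, 10-0, 101-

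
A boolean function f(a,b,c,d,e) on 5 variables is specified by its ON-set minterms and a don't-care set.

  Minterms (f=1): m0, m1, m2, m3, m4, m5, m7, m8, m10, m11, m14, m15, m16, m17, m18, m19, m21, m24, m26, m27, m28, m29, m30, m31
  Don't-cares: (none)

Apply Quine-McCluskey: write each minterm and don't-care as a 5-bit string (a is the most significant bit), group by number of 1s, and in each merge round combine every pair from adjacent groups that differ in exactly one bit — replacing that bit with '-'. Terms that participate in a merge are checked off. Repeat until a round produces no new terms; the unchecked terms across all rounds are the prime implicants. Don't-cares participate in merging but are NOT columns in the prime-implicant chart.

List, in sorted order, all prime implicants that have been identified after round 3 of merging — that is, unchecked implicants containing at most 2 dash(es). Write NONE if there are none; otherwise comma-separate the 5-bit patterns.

-0-01, 0--11, 00--1, 00-0-, 1-101, 11--0, 111--

Round 0: 00000✓ 00001✓ 00010✓ 00011✓ 00100✓ 00101✓ 00111✓ 01000✓ 01010✓ 01011✓ 01110✓ 01111✓ 10000✓ 10001✓ 10010✓ 10011✓ 10101✓ 11000✓ 11010✓ 11011✓ 11100✓ 11101✓ 11110✓ 11111✓
Round 1: -0000✓ -0001✓ -0010✓ -0011✓ -0101✓ -1000✓ -1010✓ -1011✓ -1110✓ -1111✓ 0-000✓ 0-010✓ 0-011✓ 0-111✓ 00-00✓ 00-01✓ 00-11✓ 000-0✓ 000-1✓ 0000-✓ 0001-✓ 001-1✓ 0010-✓ 01-10✓ 01-11✓ 010-0✓ 0101-✓ 0111-✓ 1-000✓ 1-010✓ 1-011✓ 1-101 10-01✓ 100-0✓ 100-1✓ 1000-✓ 1001-✓ 11-00✓ 11-10✓ 11-11✓ 110-0✓ 1101-✓ 111-0✓ 111-1✓ 1110-✓ 1111-✓
Round 2: --000✓ --010✓ --011✓ -0-01 -00-0✓ -00-1✓ -000-✓ -001-✓ -1-10✓ -1-11✓ -10-0✓ -101-✓ -111-✓ 0--11 0-0-0✓ 0-01-✓ 00--1 00-0- 000--✓ 01-1-✓ 1-0-0✓ 1-01-✓ 100--✓ 11--0 11-1-✓ 111--
Round 3: --0-0 --01- -00-- -1-1-
PIs = {--0-0, --01-, -0-01, -00--, -1-1-, 0--11, 00--1, 00-0-, 1-101, 11--0, 111--}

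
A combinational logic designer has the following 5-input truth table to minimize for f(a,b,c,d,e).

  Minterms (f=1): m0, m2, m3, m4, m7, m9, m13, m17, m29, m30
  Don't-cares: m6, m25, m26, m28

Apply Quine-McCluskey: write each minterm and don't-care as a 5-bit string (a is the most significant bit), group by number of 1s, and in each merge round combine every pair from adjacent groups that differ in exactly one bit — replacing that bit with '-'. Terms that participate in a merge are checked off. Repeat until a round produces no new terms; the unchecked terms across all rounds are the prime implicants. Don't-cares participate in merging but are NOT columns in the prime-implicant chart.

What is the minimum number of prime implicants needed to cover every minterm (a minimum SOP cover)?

size-2^0 implicants → 00000(✓)  00010(✓)  00011(✓)  00100(✓)  00110(✓)  00111(✓)  01001(✓)  01101(✓)  10001(✓)  11001(✓)  11010(✓)  11100(✓)  11101(✓)  11110(✓)
size-2^1 implicants → -1001(✓)  -1101(✓)  00-00(✓)  00-10(✓)  00-11(✓)  000-0(✓)  0001-(✓)  001-0(✓)  0011-(✓)  01-01(✓)  1-001  11-01(✓)  11-10  111-0  1110-
size-2^2 implicants → -1-01  00--0  00-1-
Unchecked terms (primes): -1-01, 00--0, 00-1-, 1-001, 11-10, 111-0, 1110-
Minterm coverage:
  m0 ⊆ 00--0 [E]
  m2 ⊆ 00--0,00-1-
  m3 ⊆ 00-1- [E]
  m4 ⊆ 00--0 [E]
  m7 ⊆ 00-1- [E]
  m9 ⊆ -1-01 [E]
  m13 ⊆ -1-01 [E]
  m17 ⊆ 1-001 [E]
  m29 ⊆ -1-01,1110-
  m30 ⊆ 11-10,111-0
E = {-1-01, 00--0, 00-1-, 1-001}
Petrick residual → 11-10
Cover = bd'e + a'b'e' + a'b'd + ac'd'e + abde'  |cover|=5

5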